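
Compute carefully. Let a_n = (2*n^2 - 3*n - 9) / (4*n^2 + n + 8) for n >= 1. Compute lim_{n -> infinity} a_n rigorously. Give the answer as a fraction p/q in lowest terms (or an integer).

Divide numerator and denominator by n^2, the highest power:
numerator / n^2 = 2 - 3/n - 9/n^2
denominator / n^2 = 4 + 1/n + 8/n^2
As n -> infinity, all terms of the form c/n^k (k >= 1) tend to 0.
So numerator / n^2 -> 2 and denominator / n^2 -> 4.
Therefore lim a_n = 1/2.

1/2


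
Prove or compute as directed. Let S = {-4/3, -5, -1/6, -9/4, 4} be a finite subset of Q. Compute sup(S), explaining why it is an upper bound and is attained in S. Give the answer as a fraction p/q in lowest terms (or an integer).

S is finite, so sup(S) = max(S).
Sorted decreasing:
4, -1/6, -4/3, -9/4, -5
The extremum is 4.
For every x in S, x <= 4. And 4 is in S, so it is attained.
Therefore sup(S) = 4.

4


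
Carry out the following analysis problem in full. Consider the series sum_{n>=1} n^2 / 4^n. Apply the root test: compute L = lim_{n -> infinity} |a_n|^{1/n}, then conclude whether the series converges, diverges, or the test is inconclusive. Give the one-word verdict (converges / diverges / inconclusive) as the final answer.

Let a_n denote the general term. Form |a_n|^(1/n) and simplify:
|a_n|^(1/n) = n^(2/n)/4
Take the limit as n -> infinity: L = 1/4.
Since L = 1/4 < 1, the root test implies convergence.

converges


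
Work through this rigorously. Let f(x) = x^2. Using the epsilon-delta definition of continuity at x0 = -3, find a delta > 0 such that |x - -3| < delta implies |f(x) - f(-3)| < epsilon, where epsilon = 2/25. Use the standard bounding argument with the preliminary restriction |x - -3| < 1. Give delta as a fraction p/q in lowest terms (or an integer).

Factor: |x^2 - (-3)^2| = |x - -3| * |x + -3|.
Impose |x - -3| < 1 first. Then |x + -3| = |(x - -3) + 2*(-3)| <= |x - -3| + 2*|-3| < 1 + 6 = 7.
So |x^2 - (-3)^2| < delta * 7.
We need delta * 7 <= 2/25, i.e. delta <= 2/25/7 = 2/175.
Since 2/175 < 1, this is tighter than 1; take delta = 2/175.
So delta = 2/175 works.

2/175


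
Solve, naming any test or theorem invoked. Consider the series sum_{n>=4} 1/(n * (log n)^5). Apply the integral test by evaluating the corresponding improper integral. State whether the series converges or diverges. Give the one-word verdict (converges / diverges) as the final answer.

Let f(x) = 1/(x*log(x)^5). Then f is positive, continuous, and decreasing on [4, infinity), so the integral test applies.
Compute the improper integral int_{4}^infinity f(x) dx:
  antiderivative F(x) = -1/(4*log(x)^4).
  F(x) -> 0 as x -> infinity.  int = 0 - F(4) = 1/(4*log(4)^4) < infinity. By the integral test, the series converges.

converges


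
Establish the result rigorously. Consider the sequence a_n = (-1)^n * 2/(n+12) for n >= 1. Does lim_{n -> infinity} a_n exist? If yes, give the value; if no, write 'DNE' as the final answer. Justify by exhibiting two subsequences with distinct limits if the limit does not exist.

Examine the behaviour of a_n along subsequences.
Even-n subsequence a_{2k} = 2/(2k+12) -> 0. Odd-n subsequence a_{2k+1} = -2/(2k+13) -> 0. Both tend to 0, which suggests the limit is 0; verify directly.
|a_n - 0| = 2/(n+12) < 2/n for every n >= 1.
Given epsilon > 0, choose a positive integer N > 2/epsilon. Then for all n >= N, |a_n| < 2/n <= 2/N < epsilon.
So by the definition of the limit, lim a_n exists and equals 0.

0


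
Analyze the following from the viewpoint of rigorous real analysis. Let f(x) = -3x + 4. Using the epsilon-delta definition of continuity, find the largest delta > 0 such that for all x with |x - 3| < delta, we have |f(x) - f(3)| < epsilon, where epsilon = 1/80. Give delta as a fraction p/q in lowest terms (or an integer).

We compute f(3) = -3*(3) + 4 = -5.
|f(x) - f(3)| = |-3x + 4 - (-5)| = |-3(x - 3)| = 3|x - 3|.
We need 3|x - 3| < 1/80, i.e. |x - 3| < 1/80 / 3 = 1/240.
So any delta <= 1/240 works. Conversely, if delta > 1/240, then x = 3 + 1/240 satisfies |x - 3| = 1/240 < delta but |f(x) - f(3)| = 3 * 1/240 = 1/80, which is not < 1/80; so no larger delta works.
Hence the largest such delta is 1/240.

1/240


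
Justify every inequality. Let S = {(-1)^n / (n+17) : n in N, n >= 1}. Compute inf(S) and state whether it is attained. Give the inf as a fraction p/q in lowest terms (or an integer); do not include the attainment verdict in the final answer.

Analysis:
- Values: -1/18, 1/19, -1/20, 1/21, -1/22, ...
- Positive terms (even n): 1/(2+17), 1/(4+17), ... decreasing -> max = 1/19 (n=2).
- Negative terms (odd n): -1/(1+17), -1/(3+17), ... increasing -> min = -1/18 (n=1).
- So sup = 1/19 (attained at n=2); inf = -1/18 (attained at n=1).
Conclusion: inf(S) = -1/18, attained in S.

-1/18


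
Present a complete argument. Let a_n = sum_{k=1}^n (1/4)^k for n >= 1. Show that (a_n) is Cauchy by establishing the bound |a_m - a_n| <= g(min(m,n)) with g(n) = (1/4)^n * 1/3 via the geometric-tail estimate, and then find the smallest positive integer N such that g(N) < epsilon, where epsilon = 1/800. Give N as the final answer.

For m > n >= 1: |a_m - a_n| = sum_{k=n+1}^m (1/4)^k < sum_{k=n+1}^infinity (1/4)^k = (1/4)^(n+1) / (1 - 1/4) = (1/4)^n * (1/4) * (4/3) = (1/4)^n * 1/3.
So g(n) = (1/4)^n / 3. Since g(n) -> 0, (a_n) is Cauchy.
Now solve g(N) < 1/800: (1/4)^N / 3 < 1/800 <=> 4^N > 1 / (3 * 1/800) = 800/3.
Check powers of 4: 4^4 = 256 <= 800/3, 4^5 = 1024 > 800/3.
So the smallest such N is 5. Check: g(5) = 1/(3 * 1024) = 1/3072 < 1/800.

5


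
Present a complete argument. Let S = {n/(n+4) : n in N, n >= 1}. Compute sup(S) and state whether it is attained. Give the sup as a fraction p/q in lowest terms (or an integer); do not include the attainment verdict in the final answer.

Analysis:
- Values: 1/5, 1/3, 3/7, 1/2, ... strictly increasing.
- Minimum is 1/5 (n=1); inf = 1/5 (attained).
- n/(n+4) = 1 - 4/(n+4) -> 1 from below as n -> infinity, and never equals 1.
- So sup = 1 (not attained).
Conclusion: sup(S) = 1, not attained in S.

1


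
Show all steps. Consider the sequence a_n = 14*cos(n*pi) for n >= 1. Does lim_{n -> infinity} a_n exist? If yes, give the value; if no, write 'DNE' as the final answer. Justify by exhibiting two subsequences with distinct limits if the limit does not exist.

Examine the behaviour of a_n along subsequences.
cos(n*pi) = (-1)^n, so a_n = 14*(-1)^n. a_{2k} = 14 -> 14. a_{2k+1} = -14 -> -14.
Since these two subsequential limits are 14 and -14, distinct, the full sequence cannot converge (a convergent sequence has all subsequences tending to the same limit). So lim a_n does not exist.

DNE


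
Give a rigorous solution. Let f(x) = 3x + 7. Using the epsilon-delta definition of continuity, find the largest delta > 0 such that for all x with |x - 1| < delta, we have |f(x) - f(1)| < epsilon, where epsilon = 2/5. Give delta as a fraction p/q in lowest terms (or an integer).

We compute f(1) = 3*(1) + 7 = 10.
|f(x) - f(1)| = |3x + 7 - (10)| = |3(x - 1)| = 3|x - 1|.
We need 3|x - 1| < 2/5, i.e. |x - 1| < 2/5 / 3 = 2/15.
So any delta <= 2/15 works. Conversely, if delta > 2/15, then x = 1 + 2/15 satisfies |x - 1| = 2/15 < delta but |f(x) - f(1)| = 3 * 2/15 = 2/5, which is not < 2/5; so no larger delta works.
Hence the largest such delta is 2/15.

2/15


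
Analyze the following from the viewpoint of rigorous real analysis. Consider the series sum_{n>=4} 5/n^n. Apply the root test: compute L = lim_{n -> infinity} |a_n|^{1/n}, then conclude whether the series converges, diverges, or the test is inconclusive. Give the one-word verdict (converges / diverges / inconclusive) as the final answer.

Let a_n denote the general term. Form |a_n|^(1/n) and simplify:
|a_n|^(1/n) = 5^(1/n)/n
Take the limit as n -> infinity: L = 0.
Since L = 0 < 1, the root test implies convergence.

converges


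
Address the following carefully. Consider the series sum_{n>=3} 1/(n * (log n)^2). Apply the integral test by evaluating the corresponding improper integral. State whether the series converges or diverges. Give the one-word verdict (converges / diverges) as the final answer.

Let f(x) = 1/(x*log(x)^2). Then f is positive, continuous, and decreasing on [3, infinity), so the integral test applies.
Compute the improper integral int_{3}^infinity f(x) dx:
  antiderivative F(x) = -1/log(x).
  F(x) -> 0 as x -> infinity.  int = 0 - F(3) = 1/log(3) < infinity. By the integral test, the series converges.

converges


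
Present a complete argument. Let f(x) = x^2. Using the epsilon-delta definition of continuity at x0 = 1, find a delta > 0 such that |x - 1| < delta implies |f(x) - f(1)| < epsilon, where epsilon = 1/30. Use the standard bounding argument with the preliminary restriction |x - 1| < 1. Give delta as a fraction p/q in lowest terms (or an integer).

Factor: |x^2 - (1)^2| = |x - 1| * |x + 1|.
Impose |x - 1| < 1 first. Then |x + 1| = |(x - 1) + 2*(1)| <= |x - 1| + 2*|1| < 1 + 2 = 3.
So |x^2 - (1)^2| < delta * 3.
We need delta * 3 <= 1/30, i.e. delta <= 1/30/3 = 1/90.
Since 1/90 < 1, this is tighter than 1; take delta = 1/90.
So delta = 1/90 works.

1/90


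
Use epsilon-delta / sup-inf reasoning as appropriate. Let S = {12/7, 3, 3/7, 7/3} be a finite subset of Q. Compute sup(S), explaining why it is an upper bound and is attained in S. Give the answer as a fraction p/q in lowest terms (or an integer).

S is finite, so sup(S) = max(S).
Sorted decreasing:
3, 7/3, 12/7, 3/7
The extremum is 3.
For every x in S, x <= 3. And 3 is in S, so it is attained.
Therefore sup(S) = 3.

3


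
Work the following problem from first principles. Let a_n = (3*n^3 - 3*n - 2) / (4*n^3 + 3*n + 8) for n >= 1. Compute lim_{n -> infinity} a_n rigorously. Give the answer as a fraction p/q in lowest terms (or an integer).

Divide numerator and denominator by n^3, the highest power:
numerator / n^3 = 3 - 3/n^2 - 2/n^3
denominator / n^3 = 4 + 3/n^2 + 8/n^3
As n -> infinity, all terms of the form c/n^k (k >= 1) tend to 0.
So numerator / n^3 -> 3 and denominator / n^3 -> 4.
Therefore lim a_n = 3/4.

3/4


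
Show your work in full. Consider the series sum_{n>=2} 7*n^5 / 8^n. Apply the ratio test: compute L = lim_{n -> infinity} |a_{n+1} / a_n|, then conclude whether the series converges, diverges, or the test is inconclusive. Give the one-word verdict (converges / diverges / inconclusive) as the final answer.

Let a_n denote the general term. Form the ratio a_{n+1}/a_n and simplify:
a_{n+1}/a_n = (n + 1)^5/(8*n^5)
Take the limit as n -> infinity: L = 1/8.
Since L = 1/8 < 1, the ratio test implies the series converges.

converges


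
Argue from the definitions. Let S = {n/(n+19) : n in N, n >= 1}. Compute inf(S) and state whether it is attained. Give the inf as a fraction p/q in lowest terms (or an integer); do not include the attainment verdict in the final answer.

Analysis:
- Values: 1/20, 2/21, 3/22, 4/23, ... strictly increasing.
- Minimum is 1/20 (n=1); inf = 1/20 (attained).
- n/(n+19) = 1 - 19/(n+19) -> 1 from below as n -> infinity, and never equals 1.
- So sup = 1 (not attained).
Conclusion: inf(S) = 1/20, attained in S.

1/20


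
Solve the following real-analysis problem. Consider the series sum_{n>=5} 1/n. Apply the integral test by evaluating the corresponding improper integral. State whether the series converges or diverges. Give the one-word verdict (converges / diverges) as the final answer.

Let f(x) = 1/x. Then f is positive, continuous, and decreasing on [5, infinity), so the integral test applies.
Compute the improper integral int_{5}^infinity f(x) dx:
  antiderivative F(x) = log(x).
  As x -> infinity, log(x) -> infinity.
  So int = infinity - log(5) = infinity. By the integral test, the series diverges.

diverges


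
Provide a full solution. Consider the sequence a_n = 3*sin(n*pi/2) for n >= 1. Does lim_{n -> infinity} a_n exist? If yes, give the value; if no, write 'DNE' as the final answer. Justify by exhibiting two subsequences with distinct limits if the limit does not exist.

Examine the behaviour of a_n along subsequences.
a_{4k+1} = 3*sin(pi/2 + 2k*pi) = 3 -> 3. a_{4k+3} = 3*sin(3pi/2 + 2k*pi) = -3 -> -3.
Since these two subsequential limits are 3 and -3, distinct, the full sequence cannot converge (a convergent sequence has all subsequences tending to the same limit). So lim a_n does not exist.

DNE


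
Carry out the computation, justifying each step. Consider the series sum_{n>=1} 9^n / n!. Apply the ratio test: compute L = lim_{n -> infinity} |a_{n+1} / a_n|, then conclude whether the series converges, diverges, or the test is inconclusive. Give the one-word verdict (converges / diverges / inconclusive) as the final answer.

Let a_n denote the general term. Form the ratio a_{n+1}/a_n and simplify:
a_{n+1}/a_n = 9/(n + 1)
Take the limit as n -> infinity: L = 0.
Since L = 0 < 1, the ratio test implies the series converges.

converges


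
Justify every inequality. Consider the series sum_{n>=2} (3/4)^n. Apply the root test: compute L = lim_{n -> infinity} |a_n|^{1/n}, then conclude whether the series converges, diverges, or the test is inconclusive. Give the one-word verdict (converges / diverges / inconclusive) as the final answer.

Let a_n denote the general term. Form |a_n|^(1/n) and simplify:
|a_n|^(1/n) = 3/4
Take the limit as n -> infinity: L = 3/4.
Since L = 3/4 < 1, the root test implies convergence.

converges


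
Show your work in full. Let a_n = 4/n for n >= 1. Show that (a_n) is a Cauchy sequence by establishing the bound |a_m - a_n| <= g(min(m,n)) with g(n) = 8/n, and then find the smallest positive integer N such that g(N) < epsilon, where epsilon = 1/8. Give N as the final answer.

For any m, n >= 1, by the triangle inequality:
|a_m - a_n| = |4/m - 4/n| <= 4*1/m + 4*1/n <= 8/min(m,n).
So g(n) = 8/n bounds the Cauchy difference. Since g(n) -> 0, (a_n) is Cauchy.
Now solve g(N) < 1/8: 8/N < 1/8 <=> N > 8 / (1/8) = 64.
The smallest integer strictly greater than 64 is N = 65.
Check: g(65) = 8/65 = 8/65 < 1/8; g(64) = 1/8 >= 1/8. So N = 65.

65


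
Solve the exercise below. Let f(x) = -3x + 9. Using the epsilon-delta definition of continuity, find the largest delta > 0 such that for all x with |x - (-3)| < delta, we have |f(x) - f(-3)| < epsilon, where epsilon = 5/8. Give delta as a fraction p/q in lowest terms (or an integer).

We compute f(-3) = -3*(-3) + 9 = 18.
|f(x) - f(-3)| = |-3x + 9 - (18)| = |-3(x - (-3))| = 3|x - (-3)|.
We need 3|x - (-3)| < 5/8, i.e. |x - (-3)| < 5/8 / 3 = 5/24.
So any delta <= 5/24 works. Conversely, if delta > 5/24, then x = -3 + 5/24 satisfies |x - (-3)| = 5/24 < delta but |f(x) - f(-3)| = 3 * 5/24 = 5/8, which is not < 5/8; so no larger delta works.
Hence the largest such delta is 5/24.

5/24


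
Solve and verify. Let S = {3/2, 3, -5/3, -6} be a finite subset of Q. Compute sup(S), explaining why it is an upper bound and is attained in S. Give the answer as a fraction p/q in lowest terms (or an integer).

S is finite, so sup(S) = max(S).
Sorted decreasing:
3, 3/2, -5/3, -6
The extremum is 3.
For every x in S, x <= 3. And 3 is in S, so it is attained.
Therefore sup(S) = 3.

3


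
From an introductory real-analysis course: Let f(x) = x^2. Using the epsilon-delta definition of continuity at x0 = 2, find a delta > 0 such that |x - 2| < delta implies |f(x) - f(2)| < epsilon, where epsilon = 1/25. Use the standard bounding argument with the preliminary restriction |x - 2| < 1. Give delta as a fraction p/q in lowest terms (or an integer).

Factor: |x^2 - (2)^2| = |x - 2| * |x + 2|.
Impose |x - 2| < 1 first. Then |x + 2| = |(x - 2) + 2*(2)| <= |x - 2| + 2*|2| < 1 + 4 = 5.
So |x^2 - (2)^2| < delta * 5.
We need delta * 5 <= 1/25, i.e. delta <= 1/25/5 = 1/125.
Since 1/125 < 1, this is tighter than 1; take delta = 1/125.
So delta = 1/125 works.

1/125


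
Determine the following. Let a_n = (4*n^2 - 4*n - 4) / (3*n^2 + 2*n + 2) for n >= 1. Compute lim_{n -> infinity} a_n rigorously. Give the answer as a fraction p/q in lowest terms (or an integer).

Divide numerator and denominator by n^2, the highest power:
numerator / n^2 = 4 - 4/n - 4/n^2
denominator / n^2 = 3 + 2/n + 2/n^2
As n -> infinity, all terms of the form c/n^k (k >= 1) tend to 0.
So numerator / n^2 -> 4 and denominator / n^2 -> 3.
Therefore lim a_n = 4/3.

4/3


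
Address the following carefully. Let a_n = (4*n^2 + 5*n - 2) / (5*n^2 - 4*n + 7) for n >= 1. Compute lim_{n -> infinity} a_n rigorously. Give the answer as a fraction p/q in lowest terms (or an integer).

Divide numerator and denominator by n^2, the highest power:
numerator / n^2 = 4 + 5/n - 2/n^2
denominator / n^2 = 5 - 4/n + 7/n^2
As n -> infinity, all terms of the form c/n^k (k >= 1) tend to 0.
So numerator / n^2 -> 4 and denominator / n^2 -> 5.
Therefore lim a_n = 4/5.

4/5


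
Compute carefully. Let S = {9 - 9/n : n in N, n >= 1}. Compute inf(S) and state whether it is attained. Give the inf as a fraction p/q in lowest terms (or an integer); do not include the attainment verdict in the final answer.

Analysis:
- Values: 0, 9/2, 6, 27/4, ... strictly increasing.
- Minimum is 0 (n=1); inf = 0 (attained).
- 9 - 9/n -> 9 from below; sup = 9, not attained.
Conclusion: inf(S) = 0, attained in S.

0


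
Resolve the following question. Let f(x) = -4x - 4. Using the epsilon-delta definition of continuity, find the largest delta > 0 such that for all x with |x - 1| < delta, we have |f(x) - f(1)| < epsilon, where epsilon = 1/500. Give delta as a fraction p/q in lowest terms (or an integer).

We compute f(1) = -4*(1) - 4 = -8.
|f(x) - f(1)| = |-4x - 4 - (-8)| = |-4(x - 1)| = 4|x - 1|.
We need 4|x - 1| < 1/500, i.e. |x - 1| < 1/500 / 4 = 1/2000.
So any delta <= 1/2000 works. Conversely, if delta > 1/2000, then x = 1 + 1/2000 satisfies |x - 1| = 1/2000 < delta but |f(x) - f(1)| = 4 * 1/2000 = 1/500, which is not < 1/500; so no larger delta works.
Hence the largest such delta is 1/2000.

1/2000


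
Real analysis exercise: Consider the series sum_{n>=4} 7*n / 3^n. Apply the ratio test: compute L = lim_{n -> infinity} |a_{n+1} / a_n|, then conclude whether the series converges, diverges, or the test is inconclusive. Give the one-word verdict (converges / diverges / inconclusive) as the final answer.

Let a_n denote the general term. Form the ratio a_{n+1}/a_n and simplify:
a_{n+1}/a_n = (n + 1)/(3*n)
Take the limit as n -> infinity: L = 1/3.
Since L = 1/3 < 1, the ratio test implies the series converges.

converges


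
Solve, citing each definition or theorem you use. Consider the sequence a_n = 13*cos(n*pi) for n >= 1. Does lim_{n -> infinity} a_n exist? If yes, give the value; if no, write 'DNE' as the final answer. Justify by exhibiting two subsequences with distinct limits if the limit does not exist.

Examine the behaviour of a_n along subsequences.
cos(n*pi) = (-1)^n, so a_n = 13*(-1)^n. a_{2k} = 13 -> 13. a_{2k+1} = -13 -> -13.
Since these two subsequential limits are 13 and -13, distinct, the full sequence cannot converge (a convergent sequence has all subsequences tending to the same limit). So lim a_n does not exist.

DNE


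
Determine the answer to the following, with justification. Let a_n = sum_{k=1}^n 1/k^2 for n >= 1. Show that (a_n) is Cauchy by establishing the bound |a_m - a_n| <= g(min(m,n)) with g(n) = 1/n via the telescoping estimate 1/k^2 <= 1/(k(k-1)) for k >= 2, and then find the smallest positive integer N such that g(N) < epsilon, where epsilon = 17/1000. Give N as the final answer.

For m > n >= 1: |a_m - a_n| = sum_{k=n+1}^m 1/k^2.
Use 1/k^2 <= 1/(k(k-1)) = 1/(k-1) - 1/k for k >= 2:
sum_{k=n+1}^m 1/k^2 <= sum_{k=n+1}^m (1/(k-1) - 1/k) = 1/n - 1/m <= 1/n.
By symmetry the same bound holds with n,m swapped, so |a_m - a_n| <= 1/min(m,n) = g(min(m,n)). Since g(n) -> 0, (a_n) is Cauchy.
Now solve g(N) < 17/1000: 1/N < 17/1000 <=> N > 1/(17/1000) = 1000/17.
The smallest integer strictly greater than 1000/17 is N = 59.
Check: g(59) = 1/59 < 17/1000; g(58) = 1/58 >= 17/1000. So N = 59.

59


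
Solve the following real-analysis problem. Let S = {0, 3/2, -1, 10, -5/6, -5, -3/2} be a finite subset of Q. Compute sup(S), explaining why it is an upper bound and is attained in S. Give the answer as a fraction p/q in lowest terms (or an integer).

S is finite, so sup(S) = max(S).
Sorted decreasing:
10, 3/2, 0, -5/6, -1, -3/2, -5
The extremum is 10.
For every x in S, x <= 10. And 10 is in S, so it is attained.
Therefore sup(S) = 10.

10


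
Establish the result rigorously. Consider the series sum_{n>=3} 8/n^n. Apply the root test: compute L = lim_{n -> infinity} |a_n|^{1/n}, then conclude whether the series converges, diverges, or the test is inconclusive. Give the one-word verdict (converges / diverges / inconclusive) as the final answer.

Let a_n denote the general term. Form |a_n|^(1/n) and simplify:
|a_n|^(1/n) = 2^(3/n)/n
Take the limit as n -> infinity: L = 0.
Since L = 0 < 1, the root test implies convergence.

converges


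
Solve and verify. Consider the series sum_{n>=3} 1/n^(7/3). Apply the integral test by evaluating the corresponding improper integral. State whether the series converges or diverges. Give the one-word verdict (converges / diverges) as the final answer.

Let f(x) = x^(-7/3). Then f is positive, continuous, and decreasing on [3, infinity), so the integral test applies.
Compute the improper integral int_{3}^infinity f(x) dx:
  antiderivative F(x) = -3/(4*x^(4/3)).
  As x -> infinity, F(x) -> 0 (since p = 7/3 > 1).
  So int = F(infinity) - F(3) = 0 - (-3^(2/3)/12) = 3^(2/3)/12.
  Finite, so by the integral test, the series converges.

converges


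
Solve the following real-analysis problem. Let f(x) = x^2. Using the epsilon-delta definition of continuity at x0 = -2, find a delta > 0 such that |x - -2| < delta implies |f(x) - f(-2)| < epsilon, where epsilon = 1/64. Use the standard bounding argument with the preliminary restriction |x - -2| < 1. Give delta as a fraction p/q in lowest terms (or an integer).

Factor: |x^2 - (-2)^2| = |x - -2| * |x + -2|.
Impose |x - -2| < 1 first. Then |x + -2| = |(x - -2) + 2*(-2)| <= |x - -2| + 2*|-2| < 1 + 4 = 5.
So |x^2 - (-2)^2| < delta * 5.
We need delta * 5 <= 1/64, i.e. delta <= 1/64/5 = 1/320.
Since 1/320 < 1, this is tighter than 1; take delta = 1/320.
So delta = 1/320 works.

1/320


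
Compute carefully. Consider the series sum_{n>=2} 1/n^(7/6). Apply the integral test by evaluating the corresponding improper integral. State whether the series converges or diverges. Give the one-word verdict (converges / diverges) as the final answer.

Let f(x) = x^(-7/6). Then f is positive, continuous, and decreasing on [2, infinity), so the integral test applies.
Compute the improper integral int_{2}^infinity f(x) dx:
  antiderivative F(x) = -6/x^(1/6).
  As x -> infinity, F(x) -> 0 (since p = 7/6 > 1).
  So int = F(infinity) - F(2) = 0 - (-3*2^(5/6)) = 3*2^(5/6).
  Finite, so by the integral test, the series converges.

converges


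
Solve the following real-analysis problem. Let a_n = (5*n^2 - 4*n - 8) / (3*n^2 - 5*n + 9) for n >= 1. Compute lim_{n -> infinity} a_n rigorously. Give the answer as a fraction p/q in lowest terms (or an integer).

Divide numerator and denominator by n^2, the highest power:
numerator / n^2 = 5 - 4/n - 8/n^2
denominator / n^2 = 3 - 5/n + 9/n^2
As n -> infinity, all terms of the form c/n^k (k >= 1) tend to 0.
So numerator / n^2 -> 5 and denominator / n^2 -> 3.
Therefore lim a_n = 5/3.

5/3


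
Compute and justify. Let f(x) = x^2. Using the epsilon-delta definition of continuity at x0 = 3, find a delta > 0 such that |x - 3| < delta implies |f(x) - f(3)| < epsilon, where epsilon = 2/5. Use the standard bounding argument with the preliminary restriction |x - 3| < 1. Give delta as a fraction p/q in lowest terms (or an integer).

Factor: |x^2 - (3)^2| = |x - 3| * |x + 3|.
Impose |x - 3| < 1 first. Then |x + 3| = |(x - 3) + 2*(3)| <= |x - 3| + 2*|3| < 1 + 6 = 7.
So |x^2 - (3)^2| < delta * 7.
We need delta * 7 <= 2/5, i.e. delta <= 2/5/7 = 2/35.
Since 2/35 < 1, this is tighter than 1; take delta = 2/35.
So delta = 2/35 works.

2/35


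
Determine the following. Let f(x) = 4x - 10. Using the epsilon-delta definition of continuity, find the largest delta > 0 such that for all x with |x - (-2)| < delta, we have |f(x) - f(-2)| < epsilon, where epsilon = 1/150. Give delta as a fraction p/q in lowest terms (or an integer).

We compute f(-2) = 4*(-2) - 10 = -18.
|f(x) - f(-2)| = |4x - 10 - (-18)| = |4(x - (-2))| = 4|x - (-2)|.
We need 4|x - (-2)| < 1/150, i.e. |x - (-2)| < 1/150 / 4 = 1/600.
So any delta <= 1/600 works. Conversely, if delta > 1/600, then x = -2 + 1/600 satisfies |x - (-2)| = 1/600 < delta but |f(x) - f(-2)| = 4 * 1/600 = 1/150, which is not < 1/150; so no larger delta works.
Hence the largest such delta is 1/600.

1/600


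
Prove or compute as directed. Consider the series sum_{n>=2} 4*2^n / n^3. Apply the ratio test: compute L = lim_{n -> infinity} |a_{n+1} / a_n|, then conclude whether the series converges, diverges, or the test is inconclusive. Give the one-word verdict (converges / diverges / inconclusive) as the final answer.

Let a_n denote the general term. Form the ratio a_{n+1}/a_n and simplify:
a_{n+1}/a_n = 2*n^3/(n + 1)^3
Take the limit as n -> infinity: L = 2.
Since L = 2 > 1 (or L = infinity), the ratio test implies the series diverges.

diverges


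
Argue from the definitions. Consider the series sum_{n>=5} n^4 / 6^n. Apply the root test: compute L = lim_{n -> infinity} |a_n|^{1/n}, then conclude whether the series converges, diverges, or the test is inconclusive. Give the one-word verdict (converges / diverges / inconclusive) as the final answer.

Let a_n denote the general term. Form |a_n|^(1/n) and simplify:
|a_n|^(1/n) = n^(4/n)/6
Take the limit as n -> infinity: L = 1/6.
Since L = 1/6 < 1, the root test implies convergence.

converges


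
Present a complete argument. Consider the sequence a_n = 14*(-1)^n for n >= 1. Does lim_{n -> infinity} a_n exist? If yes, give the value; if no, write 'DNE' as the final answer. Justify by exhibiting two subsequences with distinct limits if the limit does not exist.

Examine the behaviour of a_n along subsequences.
Even-n subsequence a_{2k} = 14 -> 14. Odd-n subsequence a_{2k+1} = -14 -> -14.
Since these two subsequential limits are 14 and -14, distinct, the full sequence cannot converge (a convergent sequence has all subsequences tending to the same limit). So lim a_n does not exist.

DNE


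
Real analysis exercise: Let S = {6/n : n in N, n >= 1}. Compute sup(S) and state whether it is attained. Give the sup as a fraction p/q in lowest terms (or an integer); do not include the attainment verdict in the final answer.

Analysis:
- Values: 6, 3, 2, 3/2, ... strictly decreasing.
- The maximum is 6 (n=1); sup = 6 (attained).
- The set is bounded below by 0; 6/n -> 0 so 0 is the greatest lower bound.
- 0 is not in the set, so inf = 0 is not attained.
Conclusion: sup(S) = 6, attained in S.

6


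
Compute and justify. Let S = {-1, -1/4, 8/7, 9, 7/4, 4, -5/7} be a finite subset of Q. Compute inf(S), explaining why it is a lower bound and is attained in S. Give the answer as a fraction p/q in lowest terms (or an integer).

S is finite, so inf(S) = min(S).
Sorted increasing:
-1, -5/7, -1/4, 8/7, 7/4, 4, 9
The extremum is -1.
For every x in S, x >= -1. And -1 is in S, so it is attained.
Therefore inf(S) = -1.

-1


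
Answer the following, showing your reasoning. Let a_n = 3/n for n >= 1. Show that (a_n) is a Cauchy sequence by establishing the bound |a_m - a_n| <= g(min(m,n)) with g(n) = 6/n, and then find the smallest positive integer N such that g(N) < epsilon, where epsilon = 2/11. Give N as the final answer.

For any m, n >= 1, by the triangle inequality:
|a_m - a_n| = |3/m - 3/n| <= 3*1/m + 3*1/n <= 6/min(m,n).
So g(n) = 6/n bounds the Cauchy difference. Since g(n) -> 0, (a_n) is Cauchy.
Now solve g(N) < 2/11: 6/N < 2/11 <=> N > 6 / (2/11) = 33.
The smallest integer strictly greater than 33 is N = 34.
Check: g(34) = 6/34 = 3/17 < 2/11; g(33) = 2/11 >= 2/11. So N = 34.

34


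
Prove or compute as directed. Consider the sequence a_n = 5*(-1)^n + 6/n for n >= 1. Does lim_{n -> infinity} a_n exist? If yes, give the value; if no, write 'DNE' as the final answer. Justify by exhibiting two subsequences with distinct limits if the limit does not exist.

Examine the behaviour of a_n along subsequences.
a_{2k} = 5 + 6/(2k) -> 5. a_{2k+1} = -5 + 6/(2k+1) -> -5.
Since these two subsequential limits are 5 and -5, distinct, the full sequence cannot converge (a convergent sequence has all subsequences tending to the same limit). So lim a_n does not exist.

DNE


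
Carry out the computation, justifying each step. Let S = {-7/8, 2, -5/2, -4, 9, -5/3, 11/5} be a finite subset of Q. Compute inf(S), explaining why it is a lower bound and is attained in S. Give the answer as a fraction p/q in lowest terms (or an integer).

S is finite, so inf(S) = min(S).
Sorted increasing:
-4, -5/2, -5/3, -7/8, 2, 11/5, 9
The extremum is -4.
For every x in S, x >= -4. And -4 is in S, so it is attained.
Therefore inf(S) = -4.

-4


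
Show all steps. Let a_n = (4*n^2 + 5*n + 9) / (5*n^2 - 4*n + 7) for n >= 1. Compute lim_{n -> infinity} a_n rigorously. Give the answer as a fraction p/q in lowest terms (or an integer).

Divide numerator and denominator by n^2, the highest power:
numerator / n^2 = 4 + 5/n + 9/n^2
denominator / n^2 = 5 - 4/n + 7/n^2
As n -> infinity, all terms of the form c/n^k (k >= 1) tend to 0.
So numerator / n^2 -> 4 and denominator / n^2 -> 5.
Therefore lim a_n = 4/5.

4/5


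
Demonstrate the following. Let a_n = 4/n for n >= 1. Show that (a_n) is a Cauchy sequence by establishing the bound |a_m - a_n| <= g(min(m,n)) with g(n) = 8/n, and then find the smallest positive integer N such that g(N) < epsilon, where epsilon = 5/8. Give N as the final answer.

For any m, n >= 1, by the triangle inequality:
|a_m - a_n| = |4/m - 4/n| <= 4*1/m + 4*1/n <= 8/min(m,n).
So g(n) = 8/n bounds the Cauchy difference. Since g(n) -> 0, (a_n) is Cauchy.
Now solve g(N) < 5/8: 8/N < 5/8 <=> N > 8 / (5/8) = 64/5.
The smallest integer strictly greater than 64/5 is N = 13.
Check: g(13) = 8/13 = 8/13 < 5/8; g(12) = 2/3 >= 5/8. So N = 13.

13


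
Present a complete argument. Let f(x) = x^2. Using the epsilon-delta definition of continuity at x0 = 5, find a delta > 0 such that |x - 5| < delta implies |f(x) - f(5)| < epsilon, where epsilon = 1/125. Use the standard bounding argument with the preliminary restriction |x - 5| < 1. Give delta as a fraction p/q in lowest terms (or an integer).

Factor: |x^2 - (5)^2| = |x - 5| * |x + 5|.
Impose |x - 5| < 1 first. Then |x + 5| = |(x - 5) + 2*(5)| <= |x - 5| + 2*|5| < 1 + 10 = 11.
So |x^2 - (5)^2| < delta * 11.
We need delta * 11 <= 1/125, i.e. delta <= 1/125/11 = 1/1375.
Since 1/1375 < 1, this is tighter than 1; take delta = 1/1375.
So delta = 1/1375 works.

1/1375


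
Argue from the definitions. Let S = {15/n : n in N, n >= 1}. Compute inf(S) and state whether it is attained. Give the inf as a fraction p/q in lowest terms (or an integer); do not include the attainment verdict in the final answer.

Analysis:
- Values: 15, 15/2, 5, 15/4, ... strictly decreasing.
- The maximum is 15 (n=1); sup = 15 (attained).
- The set is bounded below by 0; 15/n -> 0 so 0 is the greatest lower bound.
- 0 is not in the set, so inf = 0 is not attained.
Conclusion: inf(S) = 0, not attained in S.

0


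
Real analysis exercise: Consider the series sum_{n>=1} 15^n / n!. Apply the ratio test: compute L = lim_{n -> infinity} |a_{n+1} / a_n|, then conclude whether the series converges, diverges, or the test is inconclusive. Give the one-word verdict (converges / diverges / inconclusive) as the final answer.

Let a_n denote the general term. Form the ratio a_{n+1}/a_n and simplify:
a_{n+1}/a_n = 15/(n + 1)
Take the limit as n -> infinity: L = 0.
Since L = 0 < 1, the ratio test implies the series converges.

converges


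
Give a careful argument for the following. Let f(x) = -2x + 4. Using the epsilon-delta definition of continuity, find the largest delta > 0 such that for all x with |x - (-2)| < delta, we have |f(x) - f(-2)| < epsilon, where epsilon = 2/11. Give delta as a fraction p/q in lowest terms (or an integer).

We compute f(-2) = -2*(-2) + 4 = 8.
|f(x) - f(-2)| = |-2x + 4 - (8)| = |-2(x - (-2))| = 2|x - (-2)|.
We need 2|x - (-2)| < 2/11, i.e. |x - (-2)| < 2/11 / 2 = 1/11.
So any delta <= 1/11 works. Conversely, if delta > 1/11, then x = -2 + 1/11 satisfies |x - (-2)| = 1/11 < delta but |f(x) - f(-2)| = 2 * 1/11 = 2/11, which is not < 2/11; so no larger delta works.
Hence the largest such delta is 1/11.

1/11


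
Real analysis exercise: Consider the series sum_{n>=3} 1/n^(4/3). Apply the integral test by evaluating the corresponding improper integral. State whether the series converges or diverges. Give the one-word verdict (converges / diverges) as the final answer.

Let f(x) = x^(-4/3). Then f is positive, continuous, and decreasing on [3, infinity), so the integral test applies.
Compute the improper integral int_{3}^infinity f(x) dx:
  antiderivative F(x) = -3/x^(1/3).
  As x -> infinity, F(x) -> 0 (since p = 4/3 > 1).
  So int = F(infinity) - F(3) = 0 - (-3^(2/3)) = 3^(2/3).
  Finite, so by the integral test, the series converges.

converges


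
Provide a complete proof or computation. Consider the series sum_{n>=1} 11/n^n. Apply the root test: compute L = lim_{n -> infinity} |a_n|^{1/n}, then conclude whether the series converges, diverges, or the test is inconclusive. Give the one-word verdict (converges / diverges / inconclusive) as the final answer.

Let a_n denote the general term. Form |a_n|^(1/n) and simplify:
|a_n|^(1/n) = 11^(1/n)/n
Take the limit as n -> infinity: L = 0.
Since L = 0 < 1, the root test implies convergence.

converges


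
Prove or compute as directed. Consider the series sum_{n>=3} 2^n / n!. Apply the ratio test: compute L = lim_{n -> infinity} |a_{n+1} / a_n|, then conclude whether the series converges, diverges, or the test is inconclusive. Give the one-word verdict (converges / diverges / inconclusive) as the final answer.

Let a_n denote the general term. Form the ratio a_{n+1}/a_n and simplify:
a_{n+1}/a_n = 2/(n + 1)
Take the limit as n -> infinity: L = 0.
Since L = 0 < 1, the ratio test implies the series converges.

converges


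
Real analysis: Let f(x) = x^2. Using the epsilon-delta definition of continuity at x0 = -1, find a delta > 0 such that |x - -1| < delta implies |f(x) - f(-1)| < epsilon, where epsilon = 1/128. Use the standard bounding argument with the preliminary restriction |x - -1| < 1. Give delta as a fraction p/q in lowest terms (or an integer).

Factor: |x^2 - (-1)^2| = |x - -1| * |x + -1|.
Impose |x - -1| < 1 first. Then |x + -1| = |(x - -1) + 2*(-1)| <= |x - -1| + 2*|-1| < 1 + 2 = 3.
So |x^2 - (-1)^2| < delta * 3.
We need delta * 3 <= 1/128, i.e. delta <= 1/128/3 = 1/384.
Since 1/384 < 1, this is tighter than 1; take delta = 1/384.
So delta = 1/384 works.

1/384


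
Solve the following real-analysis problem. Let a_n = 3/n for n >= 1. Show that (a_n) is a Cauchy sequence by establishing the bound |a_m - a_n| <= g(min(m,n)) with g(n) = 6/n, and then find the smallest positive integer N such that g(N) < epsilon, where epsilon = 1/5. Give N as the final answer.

For any m, n >= 1, by the triangle inequality:
|a_m - a_n| = |3/m - 3/n| <= 3*1/m + 3*1/n <= 6/min(m,n).
So g(n) = 6/n bounds the Cauchy difference. Since g(n) -> 0, (a_n) is Cauchy.
Now solve g(N) < 1/5: 6/N < 1/5 <=> N > 6 / (1/5) = 30.
The smallest integer strictly greater than 30 is N = 31.
Check: g(31) = 6/31 = 6/31 < 1/5; g(30) = 1/5 >= 1/5. So N = 31.

31


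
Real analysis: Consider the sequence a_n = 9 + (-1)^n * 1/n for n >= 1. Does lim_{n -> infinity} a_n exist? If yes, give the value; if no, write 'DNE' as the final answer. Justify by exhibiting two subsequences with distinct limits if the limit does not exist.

Examine the behaviour of a_n along subsequences.
Even-n subsequence a_{2k} = 9 + 1/(2k) -> 9. Odd-n subsequence a_{2k+1} = 9 - 1/(2k+1) -> 9. Both tend to 9, which suggests the limit is 9; verify directly.
|a_n - 9| = |(-1)^n * 1/n| = 1/n for every n >= 1.
Given epsilon > 0, choose a positive integer N > 1/epsilon. Then for all n >= N, |a_n - 9| = 1/n <= 1/N < epsilon.
So by the definition of the limit, lim a_n exists and equals 9.

9


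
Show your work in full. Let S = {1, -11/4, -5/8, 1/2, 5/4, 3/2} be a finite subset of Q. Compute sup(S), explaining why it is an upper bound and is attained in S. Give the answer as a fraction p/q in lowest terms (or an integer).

S is finite, so sup(S) = max(S).
Sorted decreasing:
3/2, 5/4, 1, 1/2, -5/8, -11/4
The extremum is 3/2.
For every x in S, x <= 3/2. And 3/2 is in S, so it is attained.
Therefore sup(S) = 3/2.

3/2


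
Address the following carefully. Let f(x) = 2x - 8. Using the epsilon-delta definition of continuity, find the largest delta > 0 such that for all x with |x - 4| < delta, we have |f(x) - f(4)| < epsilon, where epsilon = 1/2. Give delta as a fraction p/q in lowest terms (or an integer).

We compute f(4) = 2*(4) - 8 = 0.
|f(x) - f(4)| = |2x - 8 - (0)| = |2(x - 4)| = 2|x - 4|.
We need 2|x - 4| < 1/2, i.e. |x - 4| < 1/2 / 2 = 1/4.
So any delta <= 1/4 works. Conversely, if delta > 1/4, then x = 4 + 1/4 satisfies |x - 4| = 1/4 < delta but |f(x) - f(4)| = 2 * 1/4 = 1/2, which is not < 1/2; so no larger delta works.
Hence the largest such delta is 1/4.

1/4


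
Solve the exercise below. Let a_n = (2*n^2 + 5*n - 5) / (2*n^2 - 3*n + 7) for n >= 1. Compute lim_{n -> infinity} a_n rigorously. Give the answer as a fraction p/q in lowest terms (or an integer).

Divide numerator and denominator by n^2, the highest power:
numerator / n^2 = 2 + 5/n - 5/n^2
denominator / n^2 = 2 - 3/n + 7/n^2
As n -> infinity, all terms of the form c/n^k (k >= 1) tend to 0.
So numerator / n^2 -> 2 and denominator / n^2 -> 2.
Therefore lim a_n = 1.

1


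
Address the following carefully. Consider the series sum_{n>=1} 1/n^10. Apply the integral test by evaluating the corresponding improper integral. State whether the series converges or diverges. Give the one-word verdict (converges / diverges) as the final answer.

Let f(x) = x^(-10). Then f is positive, continuous, and decreasing on [1, infinity), so the integral test applies.
Compute the improper integral int_{1}^infinity f(x) dx:
  antiderivative F(x) = -1/(9*x^9).
  As x -> infinity, F(x) -> 0 (since p = 10 > 1).
  So int = F(infinity) - F(1) = 0 - (-1/9) = 1/9.
  Finite, so by the integral test, the series converges.

converges


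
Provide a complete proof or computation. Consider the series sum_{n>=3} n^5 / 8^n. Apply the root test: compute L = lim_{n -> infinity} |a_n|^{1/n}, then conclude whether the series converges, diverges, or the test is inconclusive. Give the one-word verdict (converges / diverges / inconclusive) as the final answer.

Let a_n denote the general term. Form |a_n|^(1/n) and simplify:
|a_n|^(1/n) = n^(5/n)/8
Take the limit as n -> infinity: L = 1/8.
Since L = 1/8 < 1, the root test implies convergence.

converges


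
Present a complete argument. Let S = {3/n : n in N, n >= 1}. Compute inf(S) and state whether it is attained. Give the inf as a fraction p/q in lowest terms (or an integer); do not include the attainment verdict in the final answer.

Analysis:
- Values: 3, 3/2, 1, 3/4, ... strictly decreasing.
- The maximum is 3 (n=1); sup = 3 (attained).
- The set is bounded below by 0; 3/n -> 0 so 0 is the greatest lower bound.
- 0 is not in the set, so inf = 0 is not attained.
Conclusion: inf(S) = 0, not attained in S.

0


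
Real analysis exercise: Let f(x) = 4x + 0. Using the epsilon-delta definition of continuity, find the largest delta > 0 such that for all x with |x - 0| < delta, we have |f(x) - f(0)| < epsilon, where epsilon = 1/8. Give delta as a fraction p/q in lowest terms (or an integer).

We compute f(0) = 4*(0) + 0 = 0.
|f(x) - f(0)| = |4x + 0 - (0)| = |4(x - 0)| = 4|x - 0|.
We need 4|x - 0| < 1/8, i.e. |x - 0| < 1/8 / 4 = 1/32.
So any delta <= 1/32 works. Conversely, if delta > 1/32, then x = 0 + 1/32 satisfies |x - 0| = 1/32 < delta but |f(x) - f(0)| = 4 * 1/32 = 1/8, which is not < 1/8; so no larger delta works.
Hence the largest such delta is 1/32.

1/32
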